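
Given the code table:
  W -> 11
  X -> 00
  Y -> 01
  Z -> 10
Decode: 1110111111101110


Decoding:
11 -> W
10 -> Z
11 -> W
11 -> W
11 -> W
10 -> Z
11 -> W
10 -> Z


Result: WZWWWZWZ


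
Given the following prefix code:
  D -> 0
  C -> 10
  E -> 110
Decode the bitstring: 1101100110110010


Decoding step by step:
Bits 110 -> E
Bits 110 -> E
Bits 0 -> D
Bits 110 -> E
Bits 110 -> E
Bits 0 -> D
Bits 10 -> C


Decoded message: EEDEEDC


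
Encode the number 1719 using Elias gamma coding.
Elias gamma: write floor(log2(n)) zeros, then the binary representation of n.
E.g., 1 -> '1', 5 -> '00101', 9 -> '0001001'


num_bits = floor(log2(1719)) + 1 = 11
leading_zeros = num_bits - 1 = 10
binary(1719) = 11010110111

Elias gamma(1719) = '0000000000' + '11010110111' = 000000000011010110111 (21 bits)


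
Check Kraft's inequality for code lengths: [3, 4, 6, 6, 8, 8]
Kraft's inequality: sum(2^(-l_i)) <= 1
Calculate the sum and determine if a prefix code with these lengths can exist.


Sum = 2^(-3) + 2^(-4) + 2^(-6) + 2^(-6) + 2^(-8) + 2^(-8)
    = 0.125 + 0.0625 + 0.015625 + 0.015625 + 0.00390625 + 0.00390625
    = 58/256 = 0.2265625
Since 0.2265625 <= 1, Kraft's inequality IS satisfied.
A prefix code with these lengths CAN exist.

Kraft sum = 0.2265625. Satisfied.


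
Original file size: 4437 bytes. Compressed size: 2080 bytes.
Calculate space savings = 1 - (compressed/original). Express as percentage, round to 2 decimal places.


ratio = compressed/original = 2080/4437 = 0.468785
savings = 1 - ratio = 1 - 0.468785 = 0.531215
as a percentage: 0.531215 * 100 = 53.12%

Space savings = 1 - 2080/4437 = 53.12%


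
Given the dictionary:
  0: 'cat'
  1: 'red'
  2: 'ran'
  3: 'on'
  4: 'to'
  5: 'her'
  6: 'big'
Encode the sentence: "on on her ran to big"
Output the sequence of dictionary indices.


Look up each word in the dictionary:
  'on' -> 3
  'on' -> 3
  'her' -> 5
  'ran' -> 2
  'to' -> 4
  'big' -> 6

Encoded: [3, 3, 5, 2, 4, 6]


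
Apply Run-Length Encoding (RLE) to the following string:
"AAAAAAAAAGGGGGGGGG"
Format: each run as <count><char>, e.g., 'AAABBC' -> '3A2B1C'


Scanning runs left to right:
  i=0: run of 'A' x 9 -> '9A'
  i=9: run of 'G' x 9 -> '9G'

RLE = 9A9G


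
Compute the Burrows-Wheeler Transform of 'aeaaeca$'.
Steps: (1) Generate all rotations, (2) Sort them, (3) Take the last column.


Rotations (sorted):
  0: $aeaaeca -> last char: a
  1: a$aeaaec -> last char: c
  2: aaeca$ae -> last char: e
  3: aeaaeca$ -> last char: $
  4: aeca$aea -> last char: a
  5: ca$aeaae -> last char: e
  6: eaaeca$a -> last char: a
  7: eca$aeaa -> last char: a


BWT = ace$aeaa


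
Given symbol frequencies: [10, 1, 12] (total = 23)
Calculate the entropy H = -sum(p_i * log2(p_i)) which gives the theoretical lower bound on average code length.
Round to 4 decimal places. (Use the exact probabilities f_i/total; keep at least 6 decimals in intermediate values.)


Per-symbol terms -p_i * log2(p_i) with p_i = f_i/23:
  p = 10/23 = 0.434783: log2(p) = -1.201634, -p*log2(p) = 0.522450
  p = 1/23 = 0.043478: log2(p) = -4.523562, -p*log2(p) = 0.196677
  p = 12/23 = 0.521739: log2(p) = -0.938599, -p*log2(p) = 0.489704
H = 0.522450 + 0.196677 + 0.489704 = 1.208831

H = 1.2088 bits/symbol


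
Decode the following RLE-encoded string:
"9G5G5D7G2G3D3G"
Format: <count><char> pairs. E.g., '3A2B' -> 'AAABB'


Expanding each <count><char> pair:
  9G -> 'GGGGGGGGG'
  5G -> 'GGGGG'
  5D -> 'DDDDD'
  7G -> 'GGGGGGG'
  2G -> 'GG'
  3D -> 'DDD'
  3G -> 'GGG'

Decoded = GGGGGGGGGGGGGGDDDDDGGGGGGGGGDDDGGG


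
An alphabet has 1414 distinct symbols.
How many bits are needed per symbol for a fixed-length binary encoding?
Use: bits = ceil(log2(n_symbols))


log2(1414) = 10.4656
Bracket: 2^10 = 1024 < 1414 <= 2^11 = 2048
So ceil(log2(1414)) = 11

bits = ceil(log2(1414)) = ceil(10.4656) = 11 bits


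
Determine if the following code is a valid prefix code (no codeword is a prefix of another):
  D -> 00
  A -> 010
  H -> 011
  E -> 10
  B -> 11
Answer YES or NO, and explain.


Checking each pair (does one codeword prefix another?):
  D='00' vs A='010': no prefix
  D='00' vs H='011': no prefix
  D='00' vs E='10': no prefix
  D='00' vs B='11': no prefix
  A='010' vs D='00': no prefix
  A='010' vs H='011': no prefix
  A='010' vs E='10': no prefix
  A='010' vs B='11': no prefix
  H='011' vs D='00': no prefix
  H='011' vs A='010': no prefix
  H='011' vs E='10': no prefix
  H='011' vs B='11': no prefix
  E='10' vs D='00': no prefix
  E='10' vs A='010': no prefix
  E='10' vs H='011': no prefix
  E='10' vs B='11': no prefix
  B='11' vs D='00': no prefix
  B='11' vs A='010': no prefix
  B='11' vs H='011': no prefix
  B='11' vs E='10': no prefix
No violation found over all pairs.

YES -- this is a valid prefix code. No codeword is a prefix of any other codeword.


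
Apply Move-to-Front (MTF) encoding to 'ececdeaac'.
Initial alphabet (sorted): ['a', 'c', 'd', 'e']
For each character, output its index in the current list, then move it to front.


MTF encoding:
'e': index 3 in ['a', 'c', 'd', 'e'] -> ['e', 'a', 'c', 'd']
'c': index 2 in ['e', 'a', 'c', 'd'] -> ['c', 'e', 'a', 'd']
'e': index 1 in ['c', 'e', 'a', 'd'] -> ['e', 'c', 'a', 'd']
'c': index 1 in ['e', 'c', 'a', 'd'] -> ['c', 'e', 'a', 'd']
'd': index 3 in ['c', 'e', 'a', 'd'] -> ['d', 'c', 'e', 'a']
'e': index 2 in ['d', 'c', 'e', 'a'] -> ['e', 'd', 'c', 'a']
'a': index 3 in ['e', 'd', 'c', 'a'] -> ['a', 'e', 'd', 'c']
'a': index 0 in ['a', 'e', 'd', 'c'] -> ['a', 'e', 'd', 'c']
'c': index 3 in ['a', 'e', 'd', 'c'] -> ['c', 'a', 'e', 'd']


Output: [3, 2, 1, 1, 3, 2, 3, 0, 3]


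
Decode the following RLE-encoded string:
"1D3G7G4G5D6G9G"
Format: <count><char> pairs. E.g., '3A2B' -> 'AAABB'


Expanding each <count><char> pair:
  1D -> 'D'
  3G -> 'GGG'
  7G -> 'GGGGGGG'
  4G -> 'GGGG'
  5D -> 'DDDDD'
  6G -> 'GGGGGG'
  9G -> 'GGGGGGGGG'

Decoded = DGGGGGGGGGGGGGGDDDDDGGGGGGGGGGGGGGG


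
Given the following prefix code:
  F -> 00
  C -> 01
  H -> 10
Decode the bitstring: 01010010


Decoding step by step:
Bits 01 -> C
Bits 01 -> C
Bits 00 -> F
Bits 10 -> H


Decoded message: CCFH


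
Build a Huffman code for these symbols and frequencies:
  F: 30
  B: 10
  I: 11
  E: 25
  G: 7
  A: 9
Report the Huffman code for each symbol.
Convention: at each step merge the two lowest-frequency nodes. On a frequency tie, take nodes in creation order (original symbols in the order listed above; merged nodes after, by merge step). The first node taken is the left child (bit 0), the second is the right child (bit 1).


Huffman tree construction:
Step 1: Merge G(7) + A(9) = 16
Step 2: Merge B(10) + I(11) = 21
Step 3: Merge (G+A)(16) + (B+I)(21) = 37
Step 4: Merge E(25) + F(30) = 55
Step 5: Merge ((G+A)+(B+I))(37) + (E+F)(55) = 92
Read each symbol's code off the tree from the root (left child = 0, right child = 1).

Codes:
  F: 11 (length 2)
  B: 010 (length 3)
  I: 011 (length 3)
  E: 10 (length 2)
  G: 000 (length 3)
  A: 001 (length 3)
Average code length: 221/92 = 2.4022 bits/symbol


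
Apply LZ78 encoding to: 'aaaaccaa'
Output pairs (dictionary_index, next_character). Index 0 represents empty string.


LZ78 encoding steps:
Dictionary: {0: ''}
Step 1: w='' (idx 0), next='a' -> output (0, 'a'), add 'a' as idx 1
Step 2: w='a' (idx 1), next='a' -> output (1, 'a'), add 'aa' as idx 2
Step 3: w='a' (idx 1), next='c' -> output (1, 'c'), add 'ac' as idx 3
Step 4: w='' (idx 0), next='c' -> output (0, 'c'), add 'c' as idx 4
Step 5: w='aa' (idx 2), end of input -> output (2, '')


Encoded: [(0, 'a'), (1, 'a'), (1, 'c'), (0, 'c'), (2, '')]


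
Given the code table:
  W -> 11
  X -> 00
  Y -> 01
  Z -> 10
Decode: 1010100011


Decoding:
10 -> Z
10 -> Z
10 -> Z
00 -> X
11 -> W


Result: ZZZXW


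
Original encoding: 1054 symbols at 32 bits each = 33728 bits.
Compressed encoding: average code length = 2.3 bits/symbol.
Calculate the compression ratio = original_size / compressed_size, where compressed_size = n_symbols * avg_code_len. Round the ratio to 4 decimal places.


original_size = n_symbols * orig_bits = 1054 * 32 = 33728 bits
compressed_size = n_symbols * avg_code_len = 1054 * 2.3 = 2424.2 bits
ratio = original_size / compressed_size = 33728 / 2424.2 = 13.913

Compression ratio = 13.913


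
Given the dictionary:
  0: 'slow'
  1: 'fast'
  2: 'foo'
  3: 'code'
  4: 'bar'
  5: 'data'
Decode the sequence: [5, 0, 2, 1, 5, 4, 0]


Look up each index in the dictionary:
  5 -> 'data'
  0 -> 'slow'
  2 -> 'foo'
  1 -> 'fast'
  5 -> 'data'
  4 -> 'bar'
  0 -> 'slow'

Decoded: "data slow foo fast data bar slow"


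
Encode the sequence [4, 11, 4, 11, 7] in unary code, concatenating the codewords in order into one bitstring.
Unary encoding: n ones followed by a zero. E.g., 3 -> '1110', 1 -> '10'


Encode each number as n ones followed by a terminating 0:
  4 -> 11110 (5 bits)
  11 -> 111111111110 (12 bits)
  4 -> 11110 (5 bits)
  11 -> 111111111110 (12 bits)
  7 -> 11111110 (8 bits)
Total length = 5 + 12 + 5 + 12 + 8 = 42 bits.

Unary([4, 11, 4, 11, 7]) = 111101111111111101111011111111111011111110 (42 bits)


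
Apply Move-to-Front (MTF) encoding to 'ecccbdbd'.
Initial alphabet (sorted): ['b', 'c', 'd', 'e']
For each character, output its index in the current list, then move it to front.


MTF encoding:
'e': index 3 in ['b', 'c', 'd', 'e'] -> ['e', 'b', 'c', 'd']
'c': index 2 in ['e', 'b', 'c', 'd'] -> ['c', 'e', 'b', 'd']
'c': index 0 in ['c', 'e', 'b', 'd'] -> ['c', 'e', 'b', 'd']
'c': index 0 in ['c', 'e', 'b', 'd'] -> ['c', 'e', 'b', 'd']
'b': index 2 in ['c', 'e', 'b', 'd'] -> ['b', 'c', 'e', 'd']
'd': index 3 in ['b', 'c', 'e', 'd'] -> ['d', 'b', 'c', 'e']
'b': index 1 in ['d', 'b', 'c', 'e'] -> ['b', 'd', 'c', 'e']
'd': index 1 in ['b', 'd', 'c', 'e'] -> ['d', 'b', 'c', 'e']


Output: [3, 2, 0, 0, 2, 3, 1, 1]


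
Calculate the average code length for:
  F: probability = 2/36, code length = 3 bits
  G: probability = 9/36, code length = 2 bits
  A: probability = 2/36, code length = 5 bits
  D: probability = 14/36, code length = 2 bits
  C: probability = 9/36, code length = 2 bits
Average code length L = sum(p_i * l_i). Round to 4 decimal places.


Weighted contributions p_i * l_i:
  F: (2/36) * 3 = 6/36
  G: (9/36) * 2 = 18/36
  A: (2/36) * 5 = 10/36
  D: (14/36) * 2 = 28/36
  C: (9/36) * 2 = 18/36
Sum = (6 + 18 + 10 + 28 + 18)/36 = 80/36

L = 80/36 = 2.2222 bits/symbol


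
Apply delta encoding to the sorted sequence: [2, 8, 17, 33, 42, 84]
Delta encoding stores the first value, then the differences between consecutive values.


First value: 2
Deltas:
  8 - 2 = 6
  17 - 8 = 9
  33 - 17 = 16
  42 - 33 = 9
  84 - 42 = 42


Delta encoded: [2, 6, 9, 16, 9, 42]


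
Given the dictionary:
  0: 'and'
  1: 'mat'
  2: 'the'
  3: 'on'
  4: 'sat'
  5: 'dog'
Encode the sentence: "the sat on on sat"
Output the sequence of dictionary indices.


Look up each word in the dictionary:
  'the' -> 2
  'sat' -> 4
  'on' -> 3
  'on' -> 3
  'sat' -> 4

Encoded: [2, 4, 3, 3, 4]


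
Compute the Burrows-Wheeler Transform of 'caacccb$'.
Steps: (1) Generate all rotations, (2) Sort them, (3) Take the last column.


Rotations (sorted):
  0: $caacccb -> last char: b
  1: aacccb$c -> last char: c
  2: acccb$ca -> last char: a
  3: b$caaccc -> last char: c
  4: caacccb$ -> last char: $
  5: cb$caacc -> last char: c
  6: ccb$caac -> last char: c
  7: cccb$caa -> last char: a


BWT = bcac$cca


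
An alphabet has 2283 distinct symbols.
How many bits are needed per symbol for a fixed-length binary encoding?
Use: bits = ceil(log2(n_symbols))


log2(2283) = 11.1567
Bracket: 2^11 = 2048 < 2283 <= 2^12 = 4096
So ceil(log2(2283)) = 12

bits = ceil(log2(2283)) = ceil(11.1567) = 12 bits


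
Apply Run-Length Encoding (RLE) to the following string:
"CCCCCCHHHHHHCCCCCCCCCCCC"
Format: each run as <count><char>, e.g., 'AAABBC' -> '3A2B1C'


Scanning runs left to right:
  i=0: run of 'C' x 6 -> '6C'
  i=6: run of 'H' x 6 -> '6H'
  i=12: run of 'C' x 12 -> '12C'

RLE = 6C6H12C


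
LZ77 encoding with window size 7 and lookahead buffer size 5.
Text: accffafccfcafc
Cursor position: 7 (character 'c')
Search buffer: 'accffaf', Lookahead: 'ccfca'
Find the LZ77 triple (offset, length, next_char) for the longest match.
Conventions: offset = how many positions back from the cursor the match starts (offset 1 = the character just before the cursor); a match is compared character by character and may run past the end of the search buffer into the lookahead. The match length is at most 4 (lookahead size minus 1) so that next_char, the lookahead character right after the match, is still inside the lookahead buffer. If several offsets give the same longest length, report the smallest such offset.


Try each offset into the search buffer:
  offset=1 (pos 6, char 'f'): match length 0
  offset=2 (pos 5, char 'a'): match length 0
  offset=3 (pos 4, char 'f'): match length 0
  offset=4 (pos 3, char 'f'): match length 0
  offset=5 (pos 2, char 'c'): match length 1
  offset=6 (pos 1, char 'c'): match length 3
  offset=7 (pos 0, char 'a'): match length 0
Longest match has length 3 at offset 6.
next_char = character at position 7 + 3 = 10 -> 'c'

Best match: offset=6, length=3 (matching 'ccf' starting at position 1)
LZ77 triple: (6, 3, 'c')


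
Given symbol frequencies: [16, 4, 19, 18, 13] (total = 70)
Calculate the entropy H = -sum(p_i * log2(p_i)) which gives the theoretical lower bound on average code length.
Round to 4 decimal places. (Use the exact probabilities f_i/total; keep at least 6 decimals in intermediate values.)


Per-symbol terms -p_i * log2(p_i) with p_i = f_i/70:
  p = 16/70 = 0.228571: log2(p) = -2.129283, -p*log2(p) = 0.486693
  p = 4/70 = 0.057143: log2(p) = -4.129283, -p*log2(p) = 0.235959
  p = 19/70 = 0.271429: log2(p) = -1.881356, -p*log2(p) = 0.510654
  p = 18/70 = 0.257143: log2(p) = -1.959358, -p*log2(p) = 0.503835
  p = 13/70 = 0.185714: log2(p) = -2.428843, -p*log2(p) = 0.451071
H = 0.486693 + 0.235959 + 0.510654 + 0.503835 + 0.451071 = 2.188212

H = 2.1882 bits/symbol


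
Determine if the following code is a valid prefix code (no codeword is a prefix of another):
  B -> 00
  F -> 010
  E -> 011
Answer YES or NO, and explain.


Checking each pair (does one codeword prefix another?):
  B='00' vs F='010': no prefix
  B='00' vs E='011': no prefix
  F='010' vs B='00': no prefix
  F='010' vs E='011': no prefix
  E='011' vs B='00': no prefix
  E='011' vs F='010': no prefix
No violation found over all pairs.

YES -- this is a valid prefix code. No codeword is a prefix of any other codeword.


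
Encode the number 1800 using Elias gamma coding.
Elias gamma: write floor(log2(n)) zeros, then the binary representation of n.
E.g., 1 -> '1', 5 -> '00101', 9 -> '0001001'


num_bits = floor(log2(1800)) + 1 = 11
leading_zeros = num_bits - 1 = 10
binary(1800) = 11100001000

Elias gamma(1800) = '0000000000' + '11100001000' = 000000000011100001000 (21 bits)


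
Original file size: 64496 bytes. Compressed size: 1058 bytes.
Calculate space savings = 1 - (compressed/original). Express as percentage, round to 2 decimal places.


ratio = compressed/original = 1058/64496 = 0.016404
savings = 1 - ratio = 1 - 0.016404 = 0.983596
as a percentage: 0.983596 * 100 = 98.36%

Space savings = 1 - 1058/64496 = 98.36%


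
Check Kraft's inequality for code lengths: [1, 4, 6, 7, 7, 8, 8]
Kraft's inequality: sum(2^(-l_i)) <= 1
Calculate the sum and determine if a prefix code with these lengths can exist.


Sum = 2^(-1) + 2^(-4) + 2^(-6) + 2^(-7) + 2^(-7) + 2^(-8) + 2^(-8)
    = 0.5 + 0.0625 + 0.015625 + 0.0078125 + 0.0078125 + 0.00390625 + 0.00390625
    = 154/256 = 0.6015625
Since 0.6015625 <= 1, Kraft's inequality IS satisfied.
A prefix code with these lengths CAN exist.

Kraft sum = 0.6015625. Satisfied.


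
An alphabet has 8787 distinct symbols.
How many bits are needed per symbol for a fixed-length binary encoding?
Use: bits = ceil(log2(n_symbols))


log2(8787) = 13.1012
Bracket: 2^13 = 8192 < 8787 <= 2^14 = 16384
So ceil(log2(8787)) = 14

bits = ceil(log2(8787)) = ceil(13.1012) = 14 bits


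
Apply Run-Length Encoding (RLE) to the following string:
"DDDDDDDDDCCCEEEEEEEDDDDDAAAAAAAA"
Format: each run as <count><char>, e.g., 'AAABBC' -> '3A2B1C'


Scanning runs left to right:
  i=0: run of 'D' x 9 -> '9D'
  i=9: run of 'C' x 3 -> '3C'
  i=12: run of 'E' x 7 -> '7E'
  i=19: run of 'D' x 5 -> '5D'
  i=24: run of 'A' x 8 -> '8A'

RLE = 9D3C7E5D8A


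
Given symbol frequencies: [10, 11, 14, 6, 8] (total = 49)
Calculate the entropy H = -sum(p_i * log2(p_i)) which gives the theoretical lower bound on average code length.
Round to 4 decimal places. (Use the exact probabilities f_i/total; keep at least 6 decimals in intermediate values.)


Per-symbol terms -p_i * log2(p_i) with p_i = f_i/49:
  p = 10/49 = 0.204082: log2(p) = -2.292782, -p*log2(p) = 0.467915
  p = 11/49 = 0.224490: log2(p) = -2.155278, -p*log2(p) = 0.483838
  p = 14/49 = 0.285714: log2(p) = -1.807355, -p*log2(p) = 0.516387
  p = 6/49 = 0.122449: log2(p) = -3.029747, -p*log2(p) = 0.370989
  p = 8/49 = 0.163265: log2(p) = -2.614710, -p*log2(p) = 0.426891
H = 0.467915 + 0.483838 + 0.516387 + 0.370989 + 0.426891 = 2.266020

H = 2.266 bits/symbol


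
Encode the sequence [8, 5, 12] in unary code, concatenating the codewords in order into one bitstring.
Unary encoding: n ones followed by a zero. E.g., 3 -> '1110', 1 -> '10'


Encode each number as n ones followed by a terminating 0:
  8 -> 111111110 (9 bits)
  5 -> 111110 (6 bits)
  12 -> 1111111111110 (13 bits)
Total length = 9 + 6 + 13 = 28 bits.

Unary([8, 5, 12]) = 1111111101111101111111111110 (28 bits)


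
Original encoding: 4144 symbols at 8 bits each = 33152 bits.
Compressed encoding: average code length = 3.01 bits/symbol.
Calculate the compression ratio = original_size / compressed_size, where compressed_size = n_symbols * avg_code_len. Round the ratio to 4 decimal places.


original_size = n_symbols * orig_bits = 4144 * 8 = 33152 bits
compressed_size = n_symbols * avg_code_len = 4144 * 3.01 = 12473.44 bits
ratio = original_size / compressed_size = 33152 / 12473.44 = 2.6578

Compression ratio = 2.6578


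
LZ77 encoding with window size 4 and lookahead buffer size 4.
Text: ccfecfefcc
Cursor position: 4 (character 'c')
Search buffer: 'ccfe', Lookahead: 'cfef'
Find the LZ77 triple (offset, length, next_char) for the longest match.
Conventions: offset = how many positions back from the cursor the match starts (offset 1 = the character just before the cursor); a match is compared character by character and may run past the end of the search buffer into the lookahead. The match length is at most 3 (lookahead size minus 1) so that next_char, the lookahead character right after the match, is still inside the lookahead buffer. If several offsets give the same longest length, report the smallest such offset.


Try each offset into the search buffer:
  offset=1 (pos 3, char 'e'): match length 0
  offset=2 (pos 2, char 'f'): match length 0
  offset=3 (pos 1, char 'c'): match length 3
  offset=4 (pos 0, char 'c'): match length 1
Longest match has length 3 at offset 3.
next_char = character at position 4 + 3 = 7 -> 'f'

Best match: offset=3, length=3 (matching 'cfe' starting at position 1)
LZ77 triple: (3, 3, 'f')


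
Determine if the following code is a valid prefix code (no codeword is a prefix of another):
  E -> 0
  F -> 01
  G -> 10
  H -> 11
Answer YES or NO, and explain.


Checking each pair (does one codeword prefix another?):
  E='0' vs F='01': prefix -- VIOLATION

NO -- this is NOT a valid prefix code. E (0) is a prefix of F (01).


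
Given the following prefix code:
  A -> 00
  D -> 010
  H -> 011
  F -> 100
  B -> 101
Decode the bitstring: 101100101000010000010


Decoding step by step:
Bits 101 -> B
Bits 100 -> F
Bits 101 -> B
Bits 00 -> A
Bits 00 -> A
Bits 100 -> F
Bits 00 -> A
Bits 010 -> D


Decoded message: BFBAAFAD


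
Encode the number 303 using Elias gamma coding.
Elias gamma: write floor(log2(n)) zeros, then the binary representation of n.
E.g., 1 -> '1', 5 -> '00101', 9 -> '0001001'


num_bits = floor(log2(303)) + 1 = 9
leading_zeros = num_bits - 1 = 8
binary(303) = 100101111

Elias gamma(303) = '00000000' + '100101111' = 00000000100101111 (17 bits)


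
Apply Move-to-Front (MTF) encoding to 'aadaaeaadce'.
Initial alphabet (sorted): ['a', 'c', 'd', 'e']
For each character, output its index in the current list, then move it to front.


MTF encoding:
'a': index 0 in ['a', 'c', 'd', 'e'] -> ['a', 'c', 'd', 'e']
'a': index 0 in ['a', 'c', 'd', 'e'] -> ['a', 'c', 'd', 'e']
'd': index 2 in ['a', 'c', 'd', 'e'] -> ['d', 'a', 'c', 'e']
'a': index 1 in ['d', 'a', 'c', 'e'] -> ['a', 'd', 'c', 'e']
'a': index 0 in ['a', 'd', 'c', 'e'] -> ['a', 'd', 'c', 'e']
'e': index 3 in ['a', 'd', 'c', 'e'] -> ['e', 'a', 'd', 'c']
'a': index 1 in ['e', 'a', 'd', 'c'] -> ['a', 'e', 'd', 'c']
'a': index 0 in ['a', 'e', 'd', 'c'] -> ['a', 'e', 'd', 'c']
'd': index 2 in ['a', 'e', 'd', 'c'] -> ['d', 'a', 'e', 'c']
'c': index 3 in ['d', 'a', 'e', 'c'] -> ['c', 'd', 'a', 'e']
'e': index 3 in ['c', 'd', 'a', 'e'] -> ['e', 'c', 'd', 'a']


Output: [0, 0, 2, 1, 0, 3, 1, 0, 2, 3, 3]


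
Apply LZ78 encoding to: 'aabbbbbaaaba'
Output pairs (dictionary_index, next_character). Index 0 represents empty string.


LZ78 encoding steps:
Dictionary: {0: ''}
Step 1: w='' (idx 0), next='a' -> output (0, 'a'), add 'a' as idx 1
Step 2: w='a' (idx 1), next='b' -> output (1, 'b'), add 'ab' as idx 2
Step 3: w='' (idx 0), next='b' -> output (0, 'b'), add 'b' as idx 3
Step 4: w='b' (idx 3), next='b' -> output (3, 'b'), add 'bb' as idx 4
Step 5: w='b' (idx 3), next='a' -> output (3, 'a'), add 'ba' as idx 5
Step 6: w='a' (idx 1), next='a' -> output (1, 'a'), add 'aa' as idx 6
Step 7: w='ba' (idx 5), end of input -> output (5, '')


Encoded: [(0, 'a'), (1, 'b'), (0, 'b'), (3, 'b'), (3, 'a'), (1, 'a'), (5, '')]


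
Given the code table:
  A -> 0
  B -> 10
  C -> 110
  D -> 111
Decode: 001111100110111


Decoding:
0 -> A
0 -> A
111 -> D
110 -> C
0 -> A
110 -> C
111 -> D


Result: AADCACD


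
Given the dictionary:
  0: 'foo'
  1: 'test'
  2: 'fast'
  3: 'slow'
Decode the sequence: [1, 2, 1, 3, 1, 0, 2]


Look up each index in the dictionary:
  1 -> 'test'
  2 -> 'fast'
  1 -> 'test'
  3 -> 'slow'
  1 -> 'test'
  0 -> 'foo'
  2 -> 'fast'

Decoded: "test fast test slow test foo fast"


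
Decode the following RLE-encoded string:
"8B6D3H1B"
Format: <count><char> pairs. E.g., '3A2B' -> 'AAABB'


Expanding each <count><char> pair:
  8B -> 'BBBBBBBB'
  6D -> 'DDDDDD'
  3H -> 'HHH'
  1B -> 'B'

Decoded = BBBBBBBBDDDDDDHHHB


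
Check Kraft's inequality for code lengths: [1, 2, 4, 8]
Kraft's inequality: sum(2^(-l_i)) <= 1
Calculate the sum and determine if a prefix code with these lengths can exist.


Sum = 2^(-1) + 2^(-2) + 2^(-4) + 2^(-8)
    = 0.5 + 0.25 + 0.0625 + 0.00390625
    = 209/256 = 0.81640625
Since 0.81640625 <= 1, Kraft's inequality IS satisfied.
A prefix code with these lengths CAN exist.

Kraft sum = 0.81640625. Satisfied.


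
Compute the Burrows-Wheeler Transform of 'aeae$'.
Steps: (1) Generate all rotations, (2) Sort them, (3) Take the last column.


Rotations (sorted):
  0: $aeae -> last char: e
  1: ae$ae -> last char: e
  2: aeae$ -> last char: $
  3: e$aea -> last char: a
  4: eae$a -> last char: a


BWT = ee$aa


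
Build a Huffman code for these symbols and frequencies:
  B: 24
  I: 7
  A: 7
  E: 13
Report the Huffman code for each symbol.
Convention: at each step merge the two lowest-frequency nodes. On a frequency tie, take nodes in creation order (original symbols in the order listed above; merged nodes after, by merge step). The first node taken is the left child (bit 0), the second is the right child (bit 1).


Huffman tree construction:
Step 1: Merge I(7) + A(7) = 14
Step 2: Merge E(13) + (I+A)(14) = 27
Step 3: Merge B(24) + (E+(I+A))(27) = 51
Read each symbol's code off the tree from the root (left child = 0, right child = 1).

Codes:
  B: 0 (length 1)
  I: 110 (length 3)
  A: 111 (length 3)
  E: 10 (length 2)
Average code length: 92/51 = 1.8039 bits/symbol


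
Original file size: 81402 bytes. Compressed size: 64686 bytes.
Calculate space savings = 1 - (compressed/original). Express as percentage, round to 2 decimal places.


ratio = compressed/original = 64686/81402 = 0.794649
savings = 1 - ratio = 1 - 0.794649 = 0.205351
as a percentage: 0.205351 * 100 = 20.54%

Space savings = 1 - 64686/81402 = 20.54%


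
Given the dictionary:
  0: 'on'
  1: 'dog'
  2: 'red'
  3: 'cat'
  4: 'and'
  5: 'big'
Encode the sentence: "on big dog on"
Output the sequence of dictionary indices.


Look up each word in the dictionary:
  'on' -> 0
  'big' -> 5
  'dog' -> 1
  'on' -> 0

Encoded: [0, 5, 1, 0]


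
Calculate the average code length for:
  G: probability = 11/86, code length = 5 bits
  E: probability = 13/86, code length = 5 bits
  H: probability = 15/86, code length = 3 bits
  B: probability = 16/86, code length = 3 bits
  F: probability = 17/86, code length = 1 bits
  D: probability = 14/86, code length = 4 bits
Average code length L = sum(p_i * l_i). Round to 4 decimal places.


Weighted contributions p_i * l_i:
  G: (11/86) * 5 = 55/86
  E: (13/86) * 5 = 65/86
  H: (15/86) * 3 = 45/86
  B: (16/86) * 3 = 48/86
  F: (17/86) * 1 = 17/86
  D: (14/86) * 4 = 56/86
Sum = (55 + 65 + 45 + 48 + 17 + 56)/86 = 286/86

L = 286/86 = 3.3256 bits/symbol


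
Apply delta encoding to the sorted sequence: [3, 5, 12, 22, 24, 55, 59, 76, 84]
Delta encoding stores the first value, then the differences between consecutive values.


First value: 3
Deltas:
  5 - 3 = 2
  12 - 5 = 7
  22 - 12 = 10
  24 - 22 = 2
  55 - 24 = 31
  59 - 55 = 4
  76 - 59 = 17
  84 - 76 = 8


Delta encoded: [3, 2, 7, 10, 2, 31, 4, 17, 8]


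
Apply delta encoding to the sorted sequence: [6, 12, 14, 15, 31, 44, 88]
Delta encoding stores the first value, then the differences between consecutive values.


First value: 6
Deltas:
  12 - 6 = 6
  14 - 12 = 2
  15 - 14 = 1
  31 - 15 = 16
  44 - 31 = 13
  88 - 44 = 44


Delta encoded: [6, 6, 2, 1, 16, 13, 44]


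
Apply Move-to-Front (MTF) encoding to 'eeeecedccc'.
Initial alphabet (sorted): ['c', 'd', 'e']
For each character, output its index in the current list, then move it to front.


MTF encoding:
'e': index 2 in ['c', 'd', 'e'] -> ['e', 'c', 'd']
'e': index 0 in ['e', 'c', 'd'] -> ['e', 'c', 'd']
'e': index 0 in ['e', 'c', 'd'] -> ['e', 'c', 'd']
'e': index 0 in ['e', 'c', 'd'] -> ['e', 'c', 'd']
'c': index 1 in ['e', 'c', 'd'] -> ['c', 'e', 'd']
'e': index 1 in ['c', 'e', 'd'] -> ['e', 'c', 'd']
'd': index 2 in ['e', 'c', 'd'] -> ['d', 'e', 'c']
'c': index 2 in ['d', 'e', 'c'] -> ['c', 'd', 'e']
'c': index 0 in ['c', 'd', 'e'] -> ['c', 'd', 'e']
'c': index 0 in ['c', 'd', 'e'] -> ['c', 'd', 'e']


Output: [2, 0, 0, 0, 1, 1, 2, 2, 0, 0]


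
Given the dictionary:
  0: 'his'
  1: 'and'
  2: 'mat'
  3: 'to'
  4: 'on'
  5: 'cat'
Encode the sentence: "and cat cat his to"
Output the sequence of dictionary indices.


Look up each word in the dictionary:
  'and' -> 1
  'cat' -> 5
  'cat' -> 5
  'his' -> 0
  'to' -> 3

Encoded: [1, 5, 5, 0, 3]


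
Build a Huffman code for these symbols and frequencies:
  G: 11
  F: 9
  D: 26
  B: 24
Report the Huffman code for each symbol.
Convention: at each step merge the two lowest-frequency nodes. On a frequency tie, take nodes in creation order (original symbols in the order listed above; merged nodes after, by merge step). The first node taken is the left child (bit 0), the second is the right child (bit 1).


Huffman tree construction:
Step 1: Merge F(9) + G(11) = 20
Step 2: Merge (F+G)(20) + B(24) = 44
Step 3: Merge D(26) + ((F+G)+B)(44) = 70
Read each symbol's code off the tree from the root (left child = 0, right child = 1).

Codes:
  G: 101 (length 3)
  F: 100 (length 3)
  D: 0 (length 1)
  B: 11 (length 2)
Average code length: 134/70 = 1.9143 bits/symbol


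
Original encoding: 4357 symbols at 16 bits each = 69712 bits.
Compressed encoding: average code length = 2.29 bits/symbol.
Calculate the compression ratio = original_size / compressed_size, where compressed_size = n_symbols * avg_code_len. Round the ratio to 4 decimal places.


original_size = n_symbols * orig_bits = 4357 * 16 = 69712 bits
compressed_size = n_symbols * avg_code_len = 4357 * 2.29 = 9977.53 bits
ratio = original_size / compressed_size = 69712 / 9977.53 = 6.9869

Compression ratio = 6.9869


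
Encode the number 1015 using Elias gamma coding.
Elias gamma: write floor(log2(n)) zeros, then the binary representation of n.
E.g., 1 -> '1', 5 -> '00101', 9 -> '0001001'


num_bits = floor(log2(1015)) + 1 = 10
leading_zeros = num_bits - 1 = 9
binary(1015) = 1111110111

Elias gamma(1015) = '000000000' + '1111110111' = 0000000001111110111 (19 bits)


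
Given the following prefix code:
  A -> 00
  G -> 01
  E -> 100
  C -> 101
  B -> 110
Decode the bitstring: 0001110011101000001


Decoding step by step:
Bits 00 -> A
Bits 01 -> G
Bits 110 -> B
Bits 01 -> G
Bits 110 -> B
Bits 100 -> E
Bits 00 -> A
Bits 01 -> G


Decoded message: AGBGBEAG


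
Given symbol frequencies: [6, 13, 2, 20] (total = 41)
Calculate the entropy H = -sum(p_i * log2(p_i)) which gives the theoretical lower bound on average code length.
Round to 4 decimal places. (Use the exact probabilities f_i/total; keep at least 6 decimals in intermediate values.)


Per-symbol terms -p_i * log2(p_i) with p_i = f_i/41:
  p = 6/41 = 0.146341: log2(p) = -2.772590, -p*log2(p) = 0.405745
  p = 13/41 = 0.317073: log2(p) = -1.657112, -p*log2(p) = 0.525426
  p = 2/41 = 0.048780: log2(p) = -4.357552, -p*log2(p) = 0.212564
  p = 20/41 = 0.487805: log2(p) = -1.035624, -p*log2(p) = 0.505182
H = 0.405745 + 0.525426 + 0.212564 + 0.505182 = 1.648917

H = 1.6489 bits/symbol


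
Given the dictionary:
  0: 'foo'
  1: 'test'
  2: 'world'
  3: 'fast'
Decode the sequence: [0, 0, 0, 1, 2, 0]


Look up each index in the dictionary:
  0 -> 'foo'
  0 -> 'foo'
  0 -> 'foo'
  1 -> 'test'
  2 -> 'world'
  0 -> 'foo'

Decoded: "foo foo foo test world foo"


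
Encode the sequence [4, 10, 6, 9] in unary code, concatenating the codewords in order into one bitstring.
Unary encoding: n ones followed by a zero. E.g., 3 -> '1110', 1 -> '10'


Encode each number as n ones followed by a terminating 0:
  4 -> 11110 (5 bits)
  10 -> 11111111110 (11 bits)
  6 -> 1111110 (7 bits)
  9 -> 1111111110 (10 bits)
Total length = 5 + 11 + 7 + 10 = 33 bits.

Unary([4, 10, 6, 9]) = 111101111111111011111101111111110 (33 bits)


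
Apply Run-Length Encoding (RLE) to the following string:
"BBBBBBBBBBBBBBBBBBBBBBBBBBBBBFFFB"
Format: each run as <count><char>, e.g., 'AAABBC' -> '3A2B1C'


Scanning runs left to right:
  i=0: run of 'B' x 29 -> '29B'
  i=29: run of 'F' x 3 -> '3F'
  i=32: run of 'B' x 1 -> '1B'

RLE = 29B3F1B


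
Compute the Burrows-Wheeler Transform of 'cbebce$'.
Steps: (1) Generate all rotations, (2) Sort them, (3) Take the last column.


Rotations (sorted):
  0: $cbebce -> last char: e
  1: bce$cbe -> last char: e
  2: bebce$c -> last char: c
  3: cbebce$ -> last char: $
  4: ce$cbeb -> last char: b
  5: e$cbebc -> last char: c
  6: ebce$cb -> last char: b


BWT = eec$bcb


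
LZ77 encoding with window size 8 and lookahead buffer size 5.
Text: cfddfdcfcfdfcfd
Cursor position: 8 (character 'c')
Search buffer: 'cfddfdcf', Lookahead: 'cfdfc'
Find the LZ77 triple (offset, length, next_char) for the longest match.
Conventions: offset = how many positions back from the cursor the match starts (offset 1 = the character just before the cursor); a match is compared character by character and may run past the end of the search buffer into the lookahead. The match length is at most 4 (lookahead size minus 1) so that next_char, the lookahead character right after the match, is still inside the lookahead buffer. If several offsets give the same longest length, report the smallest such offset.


Try each offset into the search buffer:
  offset=1 (pos 7, char 'f'): match length 0
  offset=2 (pos 6, char 'c'): match length 2
  offset=3 (pos 5, char 'd'): match length 0
  offset=4 (pos 4, char 'f'): match length 0
  offset=5 (pos 3, char 'd'): match length 0
  offset=6 (pos 2, char 'd'): match length 0
  offset=7 (pos 1, char 'f'): match length 0
  offset=8 (pos 0, char 'c'): match length 3
Longest match has length 3 at offset 8.
next_char = character at position 8 + 3 = 11 -> 'f'

Best match: offset=8, length=3 (matching 'cfd' starting at position 0)
LZ77 triple: (8, 3, 'f')


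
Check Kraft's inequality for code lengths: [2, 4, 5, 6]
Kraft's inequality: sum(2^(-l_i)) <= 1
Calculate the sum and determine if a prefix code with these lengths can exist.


Sum = 2^(-2) + 2^(-4) + 2^(-5) + 2^(-6)
    = 0.25 + 0.0625 + 0.03125 + 0.015625
    = 23/64 = 0.359375
Since 0.359375 <= 1, Kraft's inequality IS satisfied.
A prefix code with these lengths CAN exist.

Kraft sum = 0.359375. Satisfied.


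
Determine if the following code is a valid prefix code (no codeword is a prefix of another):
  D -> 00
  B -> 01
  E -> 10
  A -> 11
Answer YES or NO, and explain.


Checking each pair (does one codeword prefix another?):
  D='00' vs B='01': no prefix
  D='00' vs E='10': no prefix
  D='00' vs A='11': no prefix
  B='01' vs D='00': no prefix
  B='01' vs E='10': no prefix
  B='01' vs A='11': no prefix
  E='10' vs D='00': no prefix
  E='10' vs B='01': no prefix
  E='10' vs A='11': no prefix
  A='11' vs D='00': no prefix
  A='11' vs B='01': no prefix
  A='11' vs E='10': no prefix
No violation found over all pairs.

YES -- this is a valid prefix code. No codeword is a prefix of any other codeword.


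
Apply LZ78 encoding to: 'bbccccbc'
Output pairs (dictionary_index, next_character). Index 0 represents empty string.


LZ78 encoding steps:
Dictionary: {0: ''}
Step 1: w='' (idx 0), next='b' -> output (0, 'b'), add 'b' as idx 1
Step 2: w='b' (idx 1), next='c' -> output (1, 'c'), add 'bc' as idx 2
Step 3: w='' (idx 0), next='c' -> output (0, 'c'), add 'c' as idx 3
Step 4: w='c' (idx 3), next='c' -> output (3, 'c'), add 'cc' as idx 4
Step 5: w='bc' (idx 2), end of input -> output (2, '')


Encoded: [(0, 'b'), (1, 'c'), (0, 'c'), (3, 'c'), (2, '')]


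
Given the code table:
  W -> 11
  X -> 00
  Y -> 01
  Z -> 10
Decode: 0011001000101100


Decoding:
00 -> X
11 -> W
00 -> X
10 -> Z
00 -> X
10 -> Z
11 -> W
00 -> X


Result: XWXZXZWX


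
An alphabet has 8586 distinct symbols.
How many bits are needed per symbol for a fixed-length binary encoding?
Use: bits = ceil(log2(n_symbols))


log2(8586) = 13.0678
Bracket: 2^13 = 8192 < 8586 <= 2^14 = 16384
So ceil(log2(8586)) = 14

bits = ceil(log2(8586)) = ceil(13.0678) = 14 bits


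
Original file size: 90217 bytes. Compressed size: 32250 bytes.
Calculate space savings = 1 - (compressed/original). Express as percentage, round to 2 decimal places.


ratio = compressed/original = 32250/90217 = 0.357471
savings = 1 - ratio = 1 - 0.357471 = 0.642529
as a percentage: 0.642529 * 100 = 64.25%

Space savings = 1 - 32250/90217 = 64.25%


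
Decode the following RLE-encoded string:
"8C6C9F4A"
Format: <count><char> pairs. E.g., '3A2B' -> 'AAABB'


Expanding each <count><char> pair:
  8C -> 'CCCCCCCC'
  6C -> 'CCCCCC'
  9F -> 'FFFFFFFFF'
  4A -> 'AAAA'

Decoded = CCCCCCCCCCCCCCFFFFFFFFFAAAA


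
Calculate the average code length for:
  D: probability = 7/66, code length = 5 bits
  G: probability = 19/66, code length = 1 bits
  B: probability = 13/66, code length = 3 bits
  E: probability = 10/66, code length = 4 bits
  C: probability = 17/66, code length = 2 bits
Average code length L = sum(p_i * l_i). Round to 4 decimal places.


Weighted contributions p_i * l_i:
  D: (7/66) * 5 = 35/66
  G: (19/66) * 1 = 19/66
  B: (13/66) * 3 = 39/66
  E: (10/66) * 4 = 40/66
  C: (17/66) * 2 = 34/66
Sum = (35 + 19 + 39 + 40 + 34)/66 = 167/66

L = 167/66 = 2.5303 bits/symbol


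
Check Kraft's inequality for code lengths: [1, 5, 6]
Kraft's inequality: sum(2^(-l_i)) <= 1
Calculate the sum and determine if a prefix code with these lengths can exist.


Sum = 2^(-1) + 2^(-5) + 2^(-6)
    = 0.5 + 0.03125 + 0.015625
    = 35/64 = 0.546875
Since 0.546875 <= 1, Kraft's inequality IS satisfied.
A prefix code with these lengths CAN exist.

Kraft sum = 0.546875. Satisfied.


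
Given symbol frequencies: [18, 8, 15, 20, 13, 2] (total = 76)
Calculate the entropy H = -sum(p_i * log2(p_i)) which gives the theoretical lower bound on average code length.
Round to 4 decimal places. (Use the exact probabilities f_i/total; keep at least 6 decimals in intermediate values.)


Per-symbol terms -p_i * log2(p_i) with p_i = f_i/76:
  p = 18/76 = 0.236842: log2(p) = -2.078003, -p*log2(p) = 0.492158
  p = 8/76 = 0.105263: log2(p) = -3.247928, -p*log2(p) = 0.341887
  p = 15/76 = 0.197368: log2(p) = -2.341037, -p*log2(p) = 0.462047
  p = 20/76 = 0.263158: log2(p) = -1.925999, -p*log2(p) = 0.506842
  p = 13/76 = 0.171053: log2(p) = -2.547488, -p*log2(p) = 0.435754
  p = 2/76 = 0.026316: log2(p) = -5.247928, -p*log2(p) = 0.138103
H = 0.492158 + 0.341887 + 0.462047 + 0.506842 + 0.435754 + 0.138103 = 2.376791

H = 2.3768 bits/symbol


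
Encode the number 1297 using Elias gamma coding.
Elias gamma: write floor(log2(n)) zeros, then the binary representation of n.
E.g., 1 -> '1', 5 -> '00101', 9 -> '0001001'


num_bits = floor(log2(1297)) + 1 = 11
leading_zeros = num_bits - 1 = 10
binary(1297) = 10100010001

Elias gamma(1297) = '0000000000' + '10100010001' = 000000000010100010001 (21 bits)


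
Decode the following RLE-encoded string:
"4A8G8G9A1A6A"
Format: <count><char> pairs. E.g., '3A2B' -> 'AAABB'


Expanding each <count><char> pair:
  4A -> 'AAAA'
  8G -> 'GGGGGGGG'
  8G -> 'GGGGGGGG'
  9A -> 'AAAAAAAAA'
  1A -> 'A'
  6A -> 'AAAAAA'

Decoded = AAAAGGGGGGGGGGGGGGGGAAAAAAAAAAAAAAAA


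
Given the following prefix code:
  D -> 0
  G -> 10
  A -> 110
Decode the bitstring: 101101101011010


Decoding step by step:
Bits 10 -> G
Bits 110 -> A
Bits 110 -> A
Bits 10 -> G
Bits 110 -> A
Bits 10 -> G


Decoded message: GAAGAG


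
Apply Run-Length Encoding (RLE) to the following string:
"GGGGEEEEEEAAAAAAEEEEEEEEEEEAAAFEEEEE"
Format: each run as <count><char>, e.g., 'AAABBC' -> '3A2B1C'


Scanning runs left to right:
  i=0: run of 'G' x 4 -> '4G'
  i=4: run of 'E' x 6 -> '6E'
  i=10: run of 'A' x 6 -> '6A'
  i=16: run of 'E' x 11 -> '11E'
  i=27: run of 'A' x 3 -> '3A'
  i=30: run of 'F' x 1 -> '1F'
  i=31: run of 'E' x 5 -> '5E'

RLE = 4G6E6A11E3A1F5E


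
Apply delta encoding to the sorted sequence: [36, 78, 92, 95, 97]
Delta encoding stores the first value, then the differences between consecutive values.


First value: 36
Deltas:
  78 - 36 = 42
  92 - 78 = 14
  95 - 92 = 3
  97 - 95 = 2


Delta encoded: [36, 42, 14, 3, 2]


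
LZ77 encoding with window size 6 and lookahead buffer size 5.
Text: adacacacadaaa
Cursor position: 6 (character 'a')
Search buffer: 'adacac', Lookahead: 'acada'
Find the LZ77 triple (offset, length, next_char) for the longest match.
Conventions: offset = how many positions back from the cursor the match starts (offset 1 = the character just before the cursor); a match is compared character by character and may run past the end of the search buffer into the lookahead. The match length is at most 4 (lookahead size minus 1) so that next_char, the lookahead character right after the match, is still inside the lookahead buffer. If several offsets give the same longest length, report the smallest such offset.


Try each offset into the search buffer:
  offset=1 (pos 5, char 'c'): match length 0
  offset=2 (pos 4, char 'a'): match length 3
  offset=3 (pos 3, char 'c'): match length 0
  offset=4 (pos 2, char 'a'): match length 3
  offset=5 (pos 1, char 'd'): match length 0
  offset=6 (pos 0, char 'a'): match length 1
Longest match has length 3, found at offsets 2, 4; take the smallest, offset 2.
next_char = character at position 6 + 3 = 9 -> 'd'

Best match: offset=2, length=3 (matching 'aca' starting at position 4)
LZ77 triple: (2, 3, 'd')
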